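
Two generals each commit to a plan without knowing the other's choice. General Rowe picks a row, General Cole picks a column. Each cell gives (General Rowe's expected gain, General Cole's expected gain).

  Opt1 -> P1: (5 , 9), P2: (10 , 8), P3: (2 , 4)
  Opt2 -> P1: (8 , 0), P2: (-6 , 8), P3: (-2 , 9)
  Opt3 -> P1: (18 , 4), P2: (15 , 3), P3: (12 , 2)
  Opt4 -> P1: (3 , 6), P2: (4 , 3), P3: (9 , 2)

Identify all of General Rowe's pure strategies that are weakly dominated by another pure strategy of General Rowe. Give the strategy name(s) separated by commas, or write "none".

Opt1 is weakly dominated by Opt3 (P1: 18>5, P2: 15>10, P3: 12>2).
Opt2 is weakly dominated by Opt3 (P1: 18>8, P2: 15>-6, P3: 12>-2).
Nothing dominates Opt3: Opt1 at P1 (18>5); Opt2 at P1 (18>8); Opt4 at P1 (18>3).
Opt3 weakly dominates Opt4 — P1: 18>3, P2: 15>4, P3: 12>9.

Opt1, Opt2, Opt4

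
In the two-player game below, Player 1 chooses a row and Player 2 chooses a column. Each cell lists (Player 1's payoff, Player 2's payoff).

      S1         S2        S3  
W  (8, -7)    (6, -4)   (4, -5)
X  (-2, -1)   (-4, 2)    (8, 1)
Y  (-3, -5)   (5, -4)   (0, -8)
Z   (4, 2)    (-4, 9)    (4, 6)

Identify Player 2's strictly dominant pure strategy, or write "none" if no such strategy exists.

S2 vs S1: W: -4>-7, X: 2>-1, Y: -4>-5, Z: 9>2.
S2 vs S3: W: -4>-5, X: 2>1, Y: -4>-8, Z: 9>6.
S2 strictly beats every other strategy against every opponent action, so it is strictly dominant.

S2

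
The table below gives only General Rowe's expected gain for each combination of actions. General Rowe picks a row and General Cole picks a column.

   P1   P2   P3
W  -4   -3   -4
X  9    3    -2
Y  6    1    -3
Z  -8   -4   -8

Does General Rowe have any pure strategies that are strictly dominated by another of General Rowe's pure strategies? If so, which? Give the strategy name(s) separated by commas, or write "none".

W, Y, Z

W is strictly dominated by X (P1: 9>-4, P2: 3>-3, P3: -2>-4).
Nothing dominates X: W at P1 (9>-4); Y at P1 (9>6); Z at P1 (9>-8).
Y is strictly dominated by X (P1: 9>6, P2: 3>1, P3: -2>-3).
Z: dominated, since W does at least as well everywhere (P1: -4>-8, P2: -3>-4, P3: -4>-8).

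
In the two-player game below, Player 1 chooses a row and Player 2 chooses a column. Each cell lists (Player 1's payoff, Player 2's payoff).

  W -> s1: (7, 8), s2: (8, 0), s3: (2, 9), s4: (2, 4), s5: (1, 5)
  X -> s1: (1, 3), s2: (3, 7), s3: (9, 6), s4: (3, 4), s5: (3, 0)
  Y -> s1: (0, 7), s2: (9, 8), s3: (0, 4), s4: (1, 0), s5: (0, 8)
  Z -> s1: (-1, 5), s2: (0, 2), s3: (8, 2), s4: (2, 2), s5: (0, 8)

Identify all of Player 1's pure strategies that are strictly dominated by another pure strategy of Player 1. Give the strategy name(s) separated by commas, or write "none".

W: no other strategy beats it everywhere (X at s1 (7>1); Y at s1 (7>0); Z at s1 (7>-1)).
Nothing dominates X: W at s3 (9>2); Y at s1 (1>0); Z at s1 (1>-1).
Y: no other strategy beats it everywhere (W at s2 (9>8); X at s2 (9>3); Z at s1 (0>-1)).
Z is strictly dominated by X (s1: 1>-1, s2: 3>0, s3: 9>8, s4: 3>2, s5: 3>0).

Z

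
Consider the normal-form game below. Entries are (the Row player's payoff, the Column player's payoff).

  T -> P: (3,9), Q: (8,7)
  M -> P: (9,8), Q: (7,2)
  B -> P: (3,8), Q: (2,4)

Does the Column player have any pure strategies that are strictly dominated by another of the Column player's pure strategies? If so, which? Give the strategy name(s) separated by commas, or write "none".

P is not dominated — it holds its own against Q at T (9>7).
Q: dominated, since P does at least as well everywhere (T: 9>7, M: 8>2, B: 8>4).

Q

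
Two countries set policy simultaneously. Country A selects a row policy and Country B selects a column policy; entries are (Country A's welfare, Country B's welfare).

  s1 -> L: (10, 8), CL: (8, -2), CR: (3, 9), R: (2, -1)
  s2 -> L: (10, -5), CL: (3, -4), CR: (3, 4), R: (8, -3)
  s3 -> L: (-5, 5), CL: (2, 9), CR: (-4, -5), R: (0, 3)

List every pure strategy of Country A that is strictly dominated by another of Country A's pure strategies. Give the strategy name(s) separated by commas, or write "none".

s3

Nothing dominates s1: s2 at L (10=10); s3 at L (10>-5).
s2 is not dominated — it holds its own against s1 at L (10=10); s3 at L (10>-5).
s3: dominated, since s1 does at least as well everywhere (L: 10>-5, CL: 8>2, CR: 3>-4, R: 2>0).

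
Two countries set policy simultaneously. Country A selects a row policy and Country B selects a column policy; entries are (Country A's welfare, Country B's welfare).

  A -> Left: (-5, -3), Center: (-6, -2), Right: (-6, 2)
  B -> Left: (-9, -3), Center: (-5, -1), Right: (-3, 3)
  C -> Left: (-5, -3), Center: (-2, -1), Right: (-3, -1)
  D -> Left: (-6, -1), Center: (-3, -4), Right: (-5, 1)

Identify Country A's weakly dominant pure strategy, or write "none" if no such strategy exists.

C

C vs A: Left: -5=-5, Center: -2>-6, Right: -3>-6.
C vs B: Left: -5>-9, Center: -2>-5, Right: -3=-3.
C vs D: Left: -5>-6, Center: -2>-3, Right: -3>-5.
C is at least as good as every other strategy against every opponent action, so it is weakly dominant.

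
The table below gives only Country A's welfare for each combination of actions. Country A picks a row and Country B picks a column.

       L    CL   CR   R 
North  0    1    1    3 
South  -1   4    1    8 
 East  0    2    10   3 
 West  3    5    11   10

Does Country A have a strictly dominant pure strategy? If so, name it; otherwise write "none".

West

West vs North: L: 3>0, CL: 5>1, CR: 11>1, R: 10>3.
West vs South: L: 3>-1, CL: 5>4, CR: 11>1, R: 10>8.
West vs East: L: 3>0, CL: 5>2, CR: 11>10, R: 10>3.
West strictly beats every other strategy against every opponent action, so it is strictly dominant.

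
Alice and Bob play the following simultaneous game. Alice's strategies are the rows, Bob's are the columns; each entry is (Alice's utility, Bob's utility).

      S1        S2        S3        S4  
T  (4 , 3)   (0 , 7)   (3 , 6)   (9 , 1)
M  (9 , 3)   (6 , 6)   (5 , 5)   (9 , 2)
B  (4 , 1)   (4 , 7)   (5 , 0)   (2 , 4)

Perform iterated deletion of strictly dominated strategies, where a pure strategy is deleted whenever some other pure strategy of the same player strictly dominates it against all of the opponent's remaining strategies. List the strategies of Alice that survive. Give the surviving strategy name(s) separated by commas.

M

Bob's strategy S1 is strictly dominated by S2 (T: 7>3, M: 6>3, B: 7>1) and is removed.
Column S3 is eliminated: S2 beats it against every remaining row (T: 7>6, M: 6>5, B: 7>0).
Row B is eliminated: M beats it against every remaining column (S2: 6>4, S4: 9>2).
Column S4 is eliminated: S2 beats it against every remaining row (T: 7>1, M: 6>2).
Row T is eliminated: M beats it against every remaining column (S2: 6>0).
Among the remaining strategies, none is strictly dominated by another pure strategy of the same player, so the elimination stops.
Surviving strategies — Alice: {M}; Bob: {S2}.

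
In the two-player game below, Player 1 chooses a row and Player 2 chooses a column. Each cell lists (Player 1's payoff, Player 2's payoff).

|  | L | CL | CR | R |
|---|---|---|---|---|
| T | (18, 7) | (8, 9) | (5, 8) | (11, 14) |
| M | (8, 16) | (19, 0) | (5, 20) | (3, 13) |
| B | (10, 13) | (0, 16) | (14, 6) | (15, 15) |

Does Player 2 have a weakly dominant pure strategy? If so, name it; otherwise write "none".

L fails to dominate CL at T (7<9).
CL fails to dominate L at M (0<16).
CR fails to dominate L at B (6<13).
R fails to dominate L at M (13<16).
No single strategy dominates all the others.

none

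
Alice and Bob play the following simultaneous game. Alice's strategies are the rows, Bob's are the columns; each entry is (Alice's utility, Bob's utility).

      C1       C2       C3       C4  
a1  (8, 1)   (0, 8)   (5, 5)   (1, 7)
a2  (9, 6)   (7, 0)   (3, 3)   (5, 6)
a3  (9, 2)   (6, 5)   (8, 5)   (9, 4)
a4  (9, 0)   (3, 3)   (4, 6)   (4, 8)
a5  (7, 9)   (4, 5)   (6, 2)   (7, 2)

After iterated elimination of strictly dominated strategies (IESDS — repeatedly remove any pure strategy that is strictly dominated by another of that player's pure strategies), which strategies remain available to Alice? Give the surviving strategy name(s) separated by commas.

Alice's strategy a1 is strictly dominated by a3 (C1: 9>8, C2: 6>0, C3: 8>5, C4: 9>1) and is removed.
Alice's strategy a5 is strictly dominated by a3 (C1: 9>7, C2: 6>4, C3: 8>6, C4: 9>7) and is removed.
Among the remaining strategies, none is strictly dominated by another pure strategy of the same player, so the elimination stops.
Surviving strategies — Alice: {a2, a3, a4}; Bob: {C1, C2, C3, C4}.

a2, a3, a4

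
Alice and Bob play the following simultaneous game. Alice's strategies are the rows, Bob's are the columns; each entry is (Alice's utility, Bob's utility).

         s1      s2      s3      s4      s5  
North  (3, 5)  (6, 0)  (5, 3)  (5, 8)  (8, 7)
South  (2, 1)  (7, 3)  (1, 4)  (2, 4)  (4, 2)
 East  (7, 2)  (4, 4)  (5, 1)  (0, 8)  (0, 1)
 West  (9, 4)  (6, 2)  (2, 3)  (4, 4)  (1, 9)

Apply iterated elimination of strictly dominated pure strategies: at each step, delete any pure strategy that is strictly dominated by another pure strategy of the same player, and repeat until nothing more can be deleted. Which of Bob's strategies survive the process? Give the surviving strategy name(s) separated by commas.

s4

Bob's strategy s2 is strictly dominated by s4 (North: 8>0, South: 4>3, East: 8>4, West: 4>2) and is removed.
For Alice, North strictly dominates South on the remaining columns (s1: 3>2, s3: 5>1, s4: 5>2, s5: 8>4); eliminate South.
Bob's strategy s3 is strictly dominated by s1 (North: 5>3, East: 2>1, West: 4>3) and is removed.
For Alice, West strictly dominates East on the remaining columns (s1: 9>7, s4: 4>0, s5: 1>0); eliminate East.
For Bob, s5 strictly dominates s1 on the remaining rows (North: 7>5, West: 9>4); eliminate s1.
Row West is eliminated: North beats it against every remaining column (s4: 5>4, s5: 8>1).
For Bob, s4 strictly dominates s5 on the remaining rows (North: 8>7); eliminate s5.
Among the remaining strategies, none is strictly dominated by another pure strategy of the same player, so the elimination stops.
Surviving strategies — Alice: {North}; Bob: {s4}.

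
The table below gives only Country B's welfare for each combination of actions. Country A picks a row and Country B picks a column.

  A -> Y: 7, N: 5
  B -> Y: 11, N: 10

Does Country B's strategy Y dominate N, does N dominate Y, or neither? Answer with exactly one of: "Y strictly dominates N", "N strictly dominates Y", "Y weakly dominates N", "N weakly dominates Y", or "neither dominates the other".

Y strictly dominates N

Compare Y to N across each choice by Country A: A: 7>5, B: 11>10.
Every comparison favours Y, so Y strictly dominates N.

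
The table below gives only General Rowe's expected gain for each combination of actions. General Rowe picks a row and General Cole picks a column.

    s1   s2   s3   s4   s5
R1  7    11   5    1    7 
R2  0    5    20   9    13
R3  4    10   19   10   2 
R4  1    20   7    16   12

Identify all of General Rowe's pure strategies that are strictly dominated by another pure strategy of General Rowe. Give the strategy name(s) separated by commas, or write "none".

none

R1: no other strategy beats it everywhere (R2 at s1 (7>0); R3 at s1 (7>4); R4 at s1 (7>1)).
R2 is not dominated — it holds its own against R1 at s3 (20>5); R3 at s3 (20>19); R4 at s3 (20>7).
R3 is not dominated — it holds its own against R1 at s3 (19>5); R2 at s1 (4>0); R4 at s1 (4>1).
Nothing dominates R4: R1 at s2 (20>11); R2 at s1 (1>0); R3 at s2 (20>10).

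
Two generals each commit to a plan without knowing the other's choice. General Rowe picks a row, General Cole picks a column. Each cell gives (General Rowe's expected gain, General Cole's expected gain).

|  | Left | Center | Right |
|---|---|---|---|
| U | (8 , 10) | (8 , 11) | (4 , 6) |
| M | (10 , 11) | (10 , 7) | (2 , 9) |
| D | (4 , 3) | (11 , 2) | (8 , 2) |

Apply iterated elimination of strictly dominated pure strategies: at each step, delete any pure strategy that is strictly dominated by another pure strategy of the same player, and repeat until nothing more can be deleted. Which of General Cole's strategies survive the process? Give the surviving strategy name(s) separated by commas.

For General Cole, Left strictly dominates Right on the remaining rows (U: 10>6, M: 11>9, D: 3>2); eliminate Right.
General Rowe's strategy U is strictly dominated by M (Left: 10>8, Center: 10>8) and is removed.
For General Cole, Left strictly dominates Center on the remaining rows (M: 11>7, D: 3>2); eliminate Center.
General Rowe's strategy D is strictly dominated by M (Left: 10>4) and is removed.
Among the remaining strategies, none is strictly dominated by another pure strategy of the same player, so the elimination stops.
Surviving strategies — General Rowe: {M}; General Cole: {Left}.

Left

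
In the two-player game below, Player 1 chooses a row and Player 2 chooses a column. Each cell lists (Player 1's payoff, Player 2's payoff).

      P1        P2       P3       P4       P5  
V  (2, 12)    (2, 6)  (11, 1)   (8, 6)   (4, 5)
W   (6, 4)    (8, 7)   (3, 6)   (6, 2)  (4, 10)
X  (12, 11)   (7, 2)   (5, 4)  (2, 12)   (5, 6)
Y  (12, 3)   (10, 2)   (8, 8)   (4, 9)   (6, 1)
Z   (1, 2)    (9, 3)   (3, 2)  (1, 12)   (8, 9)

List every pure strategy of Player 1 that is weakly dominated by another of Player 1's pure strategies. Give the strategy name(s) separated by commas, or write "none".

V is not dominated — it holds its own against W at P3 (11>3); X at P3 (11>5); Y at P3 (11>8); Z at P1 (2>1).
W is not dominated — it holds its own against V at P1 (6>2); X at P2 (8>7); Y at P4 (6>4); Z at P1 (6>1).
X: dominated, since Y does at least as well everywhere (P1: 12=12, P2: 10>7, P3: 8>5, P4: 4>2, P5: 6>5).
Nothing dominates Y: V at P1 (12>2); W at P1 (12>6); X at P2 (10>7); Z at P1 (12>1).
Z: no other strategy beats it everywhere (V at P2 (9>2); W at P2 (9>8); X at P2 (9>7); Y at P5 (8>6)).

X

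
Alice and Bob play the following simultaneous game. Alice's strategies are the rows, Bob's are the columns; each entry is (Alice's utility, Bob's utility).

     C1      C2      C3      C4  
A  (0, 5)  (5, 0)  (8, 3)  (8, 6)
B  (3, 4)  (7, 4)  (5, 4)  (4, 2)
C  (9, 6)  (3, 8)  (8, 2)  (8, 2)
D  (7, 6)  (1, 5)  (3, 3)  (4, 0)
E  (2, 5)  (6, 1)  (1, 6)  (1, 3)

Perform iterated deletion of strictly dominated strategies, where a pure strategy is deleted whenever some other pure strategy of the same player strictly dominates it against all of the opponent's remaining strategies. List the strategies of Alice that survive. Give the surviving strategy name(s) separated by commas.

A, B, C

Row D is eliminated: C beats it against every remaining column (C1: 9>7, C2: 3>1, C3: 8>3, C4: 8>4).
For Alice, B strictly dominates E on the remaining columns (C1: 3>2, C2: 7>6, C3: 5>1, C4: 4>1); eliminate E.
Among the remaining strategies, none is strictly dominated by another pure strategy of the same player, so the elimination stops.
Surviving strategies — Alice: {A, B, C}; Bob: {C1, C2, C3, C4}.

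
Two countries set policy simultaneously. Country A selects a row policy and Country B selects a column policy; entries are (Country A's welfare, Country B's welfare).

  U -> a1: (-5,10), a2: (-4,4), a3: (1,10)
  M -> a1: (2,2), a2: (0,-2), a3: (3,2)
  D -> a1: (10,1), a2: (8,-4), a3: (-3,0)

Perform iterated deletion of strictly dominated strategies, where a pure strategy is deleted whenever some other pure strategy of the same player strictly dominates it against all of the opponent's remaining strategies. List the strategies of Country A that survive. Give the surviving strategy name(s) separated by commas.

Country A's strategy U is strictly dominated by M (a1: 2>-5, a2: 0>-4, a3: 3>1) and is removed.
Country B's strategy a2 is strictly dominated by a1 (M: 2>-2, D: 1>-4) and is removed.
Among the remaining strategies, none is strictly dominated by another pure strategy of the same player, so the elimination stops.
Surviving strategies — Country A: {M, D}; Country B: {a1, a3}.

M, D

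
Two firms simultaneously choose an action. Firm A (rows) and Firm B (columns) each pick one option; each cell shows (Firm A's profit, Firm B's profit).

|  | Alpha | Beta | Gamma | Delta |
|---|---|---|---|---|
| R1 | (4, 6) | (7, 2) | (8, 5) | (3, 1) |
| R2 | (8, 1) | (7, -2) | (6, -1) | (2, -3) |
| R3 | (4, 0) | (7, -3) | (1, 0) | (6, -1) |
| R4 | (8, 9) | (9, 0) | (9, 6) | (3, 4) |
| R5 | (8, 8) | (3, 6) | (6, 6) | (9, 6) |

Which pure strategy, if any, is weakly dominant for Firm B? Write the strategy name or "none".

Alpha

Alpha vs Beta: R1: 6>2, R2: 1>-2, R3: 0>-3, R4: 9>0, R5: 8>6.
Alpha vs Gamma: R1: 6>5, R2: 1>-1, R3: 0=0, R4: 9>6, R5: 8>6.
Alpha vs Delta: R1: 6>1, R2: 1>-3, R3: 0>-1, R4: 9>4, R5: 8>6.
Alpha is at least as good as every other strategy against every opponent action, so it is weakly dominant.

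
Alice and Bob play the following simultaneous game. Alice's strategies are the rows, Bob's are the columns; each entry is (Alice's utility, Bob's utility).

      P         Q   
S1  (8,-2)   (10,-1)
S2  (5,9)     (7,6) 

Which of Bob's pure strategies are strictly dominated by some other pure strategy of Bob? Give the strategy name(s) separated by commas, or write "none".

P: no other strategy beats it everywhere (Q at S2 (9>6)).
Q: no other strategy beats it everywhere (P at S1 (-1>-2)).

none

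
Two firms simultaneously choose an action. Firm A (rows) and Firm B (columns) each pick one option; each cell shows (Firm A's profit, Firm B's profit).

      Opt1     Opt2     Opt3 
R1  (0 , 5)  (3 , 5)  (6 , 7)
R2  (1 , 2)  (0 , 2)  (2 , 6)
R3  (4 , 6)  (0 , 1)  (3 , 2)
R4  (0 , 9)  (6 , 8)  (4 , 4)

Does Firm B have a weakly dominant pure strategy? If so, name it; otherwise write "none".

none

Opt1 fails to dominate Opt3 at R1 (5<7).
Opt2 fails to dominate Opt1 at R3 (1<6).
Opt3 fails to dominate Opt1 at R3 (2<6).
No single strategy dominates all the others.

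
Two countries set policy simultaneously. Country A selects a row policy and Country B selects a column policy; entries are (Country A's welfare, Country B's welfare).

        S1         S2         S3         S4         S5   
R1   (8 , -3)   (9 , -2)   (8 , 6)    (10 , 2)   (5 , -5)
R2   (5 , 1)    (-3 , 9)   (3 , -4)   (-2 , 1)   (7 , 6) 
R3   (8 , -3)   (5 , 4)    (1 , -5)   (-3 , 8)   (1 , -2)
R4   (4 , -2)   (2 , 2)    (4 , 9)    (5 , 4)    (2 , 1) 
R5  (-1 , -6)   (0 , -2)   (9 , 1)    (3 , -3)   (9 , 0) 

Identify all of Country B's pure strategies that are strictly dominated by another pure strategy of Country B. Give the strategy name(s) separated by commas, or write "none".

S2 strictly dominates S1 — R1: -2>-3, R2: 9>1, R3: 4>-3, R4: 2>-2, R5: -2>-6.
Nothing dominates S2: S1 at R1 (-2>-3); S3 at R2 (9>-4); S4 at R2 (9>1); S5 at R1 (-2>-5).
S3: no other strategy beats it everywhere (S1 at R1 (6>-3); S2 at R1 (6>-2); S4 at R1 (6>2); S5 at R1 (6>-5)).
S4 is not dominated — it holds its own against S1 at R1 (2>-3); S2 at R1 (2>-2); S3 at R2 (1>-4); S5 at R1 (2>-5).
S5: no other strategy beats it everywhere (S1 at R2 (6>1); S2 at R5 (0>-2); S3 at R2 (6>-4); S4 at R2 (6>1)).

S1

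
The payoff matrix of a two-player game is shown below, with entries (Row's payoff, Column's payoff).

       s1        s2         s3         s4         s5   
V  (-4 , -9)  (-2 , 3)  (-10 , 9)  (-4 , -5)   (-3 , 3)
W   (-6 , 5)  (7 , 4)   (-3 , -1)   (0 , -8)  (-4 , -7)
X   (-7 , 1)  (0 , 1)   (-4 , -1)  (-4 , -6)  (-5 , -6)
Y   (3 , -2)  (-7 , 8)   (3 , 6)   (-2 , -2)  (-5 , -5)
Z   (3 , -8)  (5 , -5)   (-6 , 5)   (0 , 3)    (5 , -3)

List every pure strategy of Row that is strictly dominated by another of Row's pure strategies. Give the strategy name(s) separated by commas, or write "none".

V: dominated, since Z does at least as well everywhere (s1: 3>-4, s2: 5>-2, s3: -6>-10, s4: 0>-4, s5: 5>-3).
Nothing dominates W: V at s2 (7>-2); X at s1 (-6>-7); Y at s2 (7>-7); Z at s2 (7>5).
W strictly dominates X — s1: -6>-7, s2: 7>0, s3: -3>-4, s4: 0>-4, s5: -4>-5.
Y: no other strategy beats it everywhere (V at s1 (3>-4); W at s1 (3>-6); X at s1 (3>-7); Z at s1 (3=3)).
Z: no other strategy beats it everywhere (V at s1 (3>-4); W at s1 (3>-6); X at s1 (3>-7); Y at s1 (3=3)).

V, X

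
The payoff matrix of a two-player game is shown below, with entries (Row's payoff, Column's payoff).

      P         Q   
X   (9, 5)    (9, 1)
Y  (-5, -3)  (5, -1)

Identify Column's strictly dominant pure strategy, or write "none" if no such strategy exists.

P fails to dominate Q at Y (-3<-1).
Q fails to dominate P at X (1<5).
No single strategy dominates all the others.

none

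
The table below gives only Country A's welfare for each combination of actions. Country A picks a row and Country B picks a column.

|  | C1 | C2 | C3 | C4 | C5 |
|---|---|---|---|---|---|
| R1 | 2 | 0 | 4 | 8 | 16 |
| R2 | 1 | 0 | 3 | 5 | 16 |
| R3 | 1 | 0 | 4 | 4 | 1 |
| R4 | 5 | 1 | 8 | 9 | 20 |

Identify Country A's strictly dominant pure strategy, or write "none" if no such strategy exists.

R4

R4 vs R1: C1: 5>2, C2: 1>0, C3: 8>4, C4: 9>8, C5: 20>16.
R4 vs R2: C1: 5>1, C2: 1>0, C3: 8>3, C4: 9>5, C5: 20>16.
R4 vs R3: C1: 5>1, C2: 1>0, C3: 8>4, C4: 9>4, C5: 20>1.
R4 strictly beats every other strategy against every opponent action, so it is strictly dominant.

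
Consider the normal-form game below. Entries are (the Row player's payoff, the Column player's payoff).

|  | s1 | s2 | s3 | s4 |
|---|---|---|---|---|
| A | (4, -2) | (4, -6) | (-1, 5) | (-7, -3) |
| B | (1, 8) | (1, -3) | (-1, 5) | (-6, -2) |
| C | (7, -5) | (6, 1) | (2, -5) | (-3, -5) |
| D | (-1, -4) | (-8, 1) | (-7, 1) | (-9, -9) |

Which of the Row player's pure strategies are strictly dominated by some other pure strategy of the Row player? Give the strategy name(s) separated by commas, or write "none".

C strictly dominates A — s1: 7>4, s2: 6>4, s3: 2>-1, s4: -3>-7.
B: dominated, since C does at least as well everywhere (s1: 7>1, s2: 6>1, s3: 2>-1, s4: -3>-6).
C is not dominated — it holds its own against A at s1 (7>4); B at s1 (7>1); D at s1 (7>-1).
A strictly dominates D — s1: 4>-1, s2: 4>-8, s3: -1>-7, s4: -7>-9.

A, B, D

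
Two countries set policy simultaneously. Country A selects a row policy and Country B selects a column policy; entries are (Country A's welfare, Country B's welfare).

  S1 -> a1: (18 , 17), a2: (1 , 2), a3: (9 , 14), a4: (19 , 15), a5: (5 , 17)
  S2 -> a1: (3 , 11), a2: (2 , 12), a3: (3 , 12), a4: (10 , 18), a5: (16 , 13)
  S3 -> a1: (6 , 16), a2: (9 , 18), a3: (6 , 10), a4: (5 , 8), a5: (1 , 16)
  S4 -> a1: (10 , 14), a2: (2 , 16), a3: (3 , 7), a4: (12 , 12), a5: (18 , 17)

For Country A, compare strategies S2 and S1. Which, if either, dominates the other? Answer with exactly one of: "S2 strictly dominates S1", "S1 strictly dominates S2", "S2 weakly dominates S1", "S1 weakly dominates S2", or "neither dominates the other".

S2's payoffs vs S1's, by Country B's action — a1: 3<18, a2: 2>1, a3: 3<9, a4: 10<19, a5: 16>5.
S2 does better at a2, a5 but worse at a1, a3, a4; neither strategy dominates the other.

neither dominates the other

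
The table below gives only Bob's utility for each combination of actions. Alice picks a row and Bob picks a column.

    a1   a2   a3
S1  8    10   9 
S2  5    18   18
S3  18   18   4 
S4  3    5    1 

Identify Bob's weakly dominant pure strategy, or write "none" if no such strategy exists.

a2

a2 vs a1: S1: 10>8, S2: 18>5, S3: 18=18, S4: 5>3.
a2 vs a3: S1: 10>9, S2: 18=18, S3: 18>4, S4: 5>1.
a2 is at least as good as every other strategy against every opponent action, so it is weakly dominant.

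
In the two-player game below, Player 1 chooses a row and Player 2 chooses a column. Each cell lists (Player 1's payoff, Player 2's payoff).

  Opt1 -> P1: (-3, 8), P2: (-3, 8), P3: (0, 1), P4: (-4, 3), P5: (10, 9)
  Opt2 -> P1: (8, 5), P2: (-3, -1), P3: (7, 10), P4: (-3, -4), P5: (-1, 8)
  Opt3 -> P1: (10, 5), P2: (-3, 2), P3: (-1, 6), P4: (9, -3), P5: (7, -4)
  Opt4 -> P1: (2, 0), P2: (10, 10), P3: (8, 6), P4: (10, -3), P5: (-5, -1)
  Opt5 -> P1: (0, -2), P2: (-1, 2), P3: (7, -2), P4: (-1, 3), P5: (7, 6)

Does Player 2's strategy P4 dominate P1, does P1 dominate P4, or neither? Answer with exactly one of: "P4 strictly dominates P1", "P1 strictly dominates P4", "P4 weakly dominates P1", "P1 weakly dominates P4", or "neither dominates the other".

Compare P4 to P1 across each choice by Player 1: Opt1: 3<8, Opt2: -4<5, Opt3: -3<5, Opt4: -3<0, Opt5: 3>-2.
P4 does better at Opt5 but worse at Opt1, Opt2, Opt3, Opt4; neither strategy dominates the other.

neither dominates the other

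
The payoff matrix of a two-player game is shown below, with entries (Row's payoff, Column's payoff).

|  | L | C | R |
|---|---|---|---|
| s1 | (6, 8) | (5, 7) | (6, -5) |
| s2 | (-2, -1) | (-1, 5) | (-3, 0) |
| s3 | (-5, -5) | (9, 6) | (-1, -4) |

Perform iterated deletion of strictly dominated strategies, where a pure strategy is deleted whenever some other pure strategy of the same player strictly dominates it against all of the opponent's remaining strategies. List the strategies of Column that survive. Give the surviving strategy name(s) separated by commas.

L, C

Row s2 is eliminated: s1 beats it against every remaining column (L: 6>-2, C: 5>-1, R: 6>-3).
For Column, C strictly dominates R on the remaining rows (s1: 7>-5, s3: 6>-4); eliminate R.
Among the remaining strategies, none is strictly dominated by another pure strategy of the same player, so the elimination stops.
Surviving strategies — Row: {s1, s3}; Column: {L, C}.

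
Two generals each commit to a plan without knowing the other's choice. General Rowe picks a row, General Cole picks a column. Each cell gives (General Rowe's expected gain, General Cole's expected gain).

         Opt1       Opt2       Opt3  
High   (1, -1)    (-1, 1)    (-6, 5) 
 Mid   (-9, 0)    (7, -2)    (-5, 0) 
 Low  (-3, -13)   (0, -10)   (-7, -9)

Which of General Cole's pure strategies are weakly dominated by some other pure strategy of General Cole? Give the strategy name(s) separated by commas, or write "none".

Opt1, Opt2

Opt1: dominated, since Opt3 does at least as well everywhere (High: 5>-1, Mid: 0=0, Low: -9>-13).
Opt2 is weakly dominated by Opt3 (High: 5>1, Mid: 0>-2, Low: -9>-10).
Opt3: no other strategy beats it everywhere (Opt1 at High (5>-1); Opt2 at High (5>1)).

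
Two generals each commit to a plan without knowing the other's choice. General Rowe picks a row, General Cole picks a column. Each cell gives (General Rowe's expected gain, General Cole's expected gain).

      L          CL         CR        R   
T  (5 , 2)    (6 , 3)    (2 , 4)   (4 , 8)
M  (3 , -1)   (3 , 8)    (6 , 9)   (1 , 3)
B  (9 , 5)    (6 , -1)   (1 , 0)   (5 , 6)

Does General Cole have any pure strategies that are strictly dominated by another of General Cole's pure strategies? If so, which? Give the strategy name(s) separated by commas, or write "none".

L, CL

L is strictly dominated by R (T: 8>2, M: 3>-1, B: 6>5).
CL is strictly dominated by CR (T: 4>3, M: 9>8, B: 0>-1).
Nothing dominates CR: L at T (4>2); CL at T (4>3); R at M (9>3).
R: no other strategy beats it everywhere (L at T (8>2); CL at T (8>3); CR at T (8>4)).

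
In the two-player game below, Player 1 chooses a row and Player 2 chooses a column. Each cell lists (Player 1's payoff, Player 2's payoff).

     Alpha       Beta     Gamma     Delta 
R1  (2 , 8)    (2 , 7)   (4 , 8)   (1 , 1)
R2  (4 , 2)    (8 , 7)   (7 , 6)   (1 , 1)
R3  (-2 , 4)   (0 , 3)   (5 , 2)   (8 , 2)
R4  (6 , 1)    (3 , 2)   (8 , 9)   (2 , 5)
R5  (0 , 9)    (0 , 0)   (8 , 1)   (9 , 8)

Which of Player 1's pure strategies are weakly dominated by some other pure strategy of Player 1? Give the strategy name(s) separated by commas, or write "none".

R1, R3

R1 is weakly dominated by R2 (Alpha: 4>2, Beta: 8>2, Gamma: 7>4, Delta: 1=1).
R2 is not dominated — it holds its own against R1 at Alpha (4>2); R3 at Alpha (4>-2); R4 at Beta (8>3); R5 at Alpha (4>0).
R5 weakly dominates R3 — Alpha: 0>-2, Beta: 0=0, Gamma: 8>5, Delta: 9>8.
Nothing dominates R4: R1 at Alpha (6>2); R2 at Alpha (6>4); R3 at Alpha (6>-2); R5 at Alpha (6>0).
Nothing dominates R5: R1 at Gamma (8>4); R2 at Gamma (8>7); R3 at Alpha (0>-2); R4 at Delta (9>2).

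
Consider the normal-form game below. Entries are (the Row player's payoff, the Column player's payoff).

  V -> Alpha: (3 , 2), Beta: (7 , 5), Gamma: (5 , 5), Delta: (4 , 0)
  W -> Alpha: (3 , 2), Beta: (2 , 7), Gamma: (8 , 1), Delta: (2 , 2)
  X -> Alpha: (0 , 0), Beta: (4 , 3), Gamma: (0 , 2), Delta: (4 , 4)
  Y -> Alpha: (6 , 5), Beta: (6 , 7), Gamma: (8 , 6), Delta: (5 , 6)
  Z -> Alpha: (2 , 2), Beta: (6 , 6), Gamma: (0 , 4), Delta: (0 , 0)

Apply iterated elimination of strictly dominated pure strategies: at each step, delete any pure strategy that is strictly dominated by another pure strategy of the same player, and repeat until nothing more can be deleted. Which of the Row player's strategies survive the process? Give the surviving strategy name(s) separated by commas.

The Row player's strategy X is strictly dominated by Y (Alpha: 6>0, Beta: 6>4, Gamma: 8>0, Delta: 5>4) and is removed.
For the Row player, V strictly dominates Z on the remaining columns (Alpha: 3>2, Beta: 7>6, Gamma: 5>0, Delta: 4>0); eliminate Z.
The Column player's strategy Alpha is strictly dominated by Beta (V: 5>2, W: 7>2, Y: 7>5) and is removed.
Column Delta is eliminated: Beta beats it against every remaining row (V: 5>0, W: 7>2, Y: 7>6).
Among the remaining strategies, none is strictly dominated by another pure strategy of the same player, so the elimination stops.
Surviving strategies — the Row player: {V, W, Y}; the Column player: {Beta, Gamma}.

V, W, Y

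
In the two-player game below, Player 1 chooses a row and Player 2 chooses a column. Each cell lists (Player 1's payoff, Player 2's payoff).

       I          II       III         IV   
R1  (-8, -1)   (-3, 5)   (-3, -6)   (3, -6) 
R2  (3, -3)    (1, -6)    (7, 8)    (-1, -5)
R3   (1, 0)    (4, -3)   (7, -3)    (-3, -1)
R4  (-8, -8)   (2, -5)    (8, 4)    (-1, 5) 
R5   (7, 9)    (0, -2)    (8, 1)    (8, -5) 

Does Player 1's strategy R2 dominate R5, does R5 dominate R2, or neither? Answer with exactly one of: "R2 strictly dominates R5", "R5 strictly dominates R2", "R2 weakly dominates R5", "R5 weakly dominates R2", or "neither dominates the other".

R2's payoffs vs R5's, by Player 2's action — I: 3<7, II: 1>0, III: 7<8, IV: -1<8.
R2 does better at II but worse at I, III, IV; neither strategy dominates the other.

neither dominates the other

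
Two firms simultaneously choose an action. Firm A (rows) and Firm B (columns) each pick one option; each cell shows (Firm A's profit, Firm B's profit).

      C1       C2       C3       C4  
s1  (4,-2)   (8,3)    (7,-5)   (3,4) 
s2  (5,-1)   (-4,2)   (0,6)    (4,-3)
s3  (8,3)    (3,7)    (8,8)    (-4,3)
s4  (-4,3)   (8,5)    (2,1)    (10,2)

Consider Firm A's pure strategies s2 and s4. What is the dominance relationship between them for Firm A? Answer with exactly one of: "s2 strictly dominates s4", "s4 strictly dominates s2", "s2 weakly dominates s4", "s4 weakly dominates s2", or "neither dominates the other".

neither dominates the other

s2's payoffs vs s4's, by Firm B's action — C1: 5>-4, C2: -4<8, C3: 0<2, C4: 4<10.
s2 does better at C1 but worse at C2, C3, C4; neither strategy dominates the other.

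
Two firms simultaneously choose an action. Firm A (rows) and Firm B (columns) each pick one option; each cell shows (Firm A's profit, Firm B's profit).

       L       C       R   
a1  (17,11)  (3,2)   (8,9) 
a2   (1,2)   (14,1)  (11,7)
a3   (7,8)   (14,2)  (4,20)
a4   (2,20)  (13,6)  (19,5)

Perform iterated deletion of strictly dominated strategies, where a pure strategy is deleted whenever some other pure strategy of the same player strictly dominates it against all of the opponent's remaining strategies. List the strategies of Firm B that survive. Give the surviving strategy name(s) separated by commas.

Firm B's strategy C is strictly dominated by L (a1: 11>2, a2: 2>1, a3: 8>2, a4: 20>6) and is removed.
For Firm A, a4 strictly dominates a2 on the remaining columns (L: 2>1, R: 19>11); eliminate a2.
For Firm A, a1 strictly dominates a3 on the remaining columns (L: 17>7, R: 8>4); eliminate a3.
Firm B's strategy R is strictly dominated by L (a1: 11>9, a4: 20>5) and is removed.
Firm A's strategy a4 is strictly dominated by a1 (L: 17>2) and is removed.
Among the remaining strategies, none is strictly dominated by another pure strategy of the same player, so the elimination stops.
Surviving strategies — Firm A: {a1}; Firm B: {L}.

L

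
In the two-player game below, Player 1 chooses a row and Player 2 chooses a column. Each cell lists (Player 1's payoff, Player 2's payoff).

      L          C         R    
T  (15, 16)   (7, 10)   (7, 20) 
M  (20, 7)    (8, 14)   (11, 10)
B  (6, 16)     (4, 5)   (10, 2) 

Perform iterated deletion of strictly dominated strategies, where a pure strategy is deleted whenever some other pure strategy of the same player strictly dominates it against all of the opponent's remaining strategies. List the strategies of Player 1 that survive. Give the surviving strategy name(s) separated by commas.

Row T is eliminated: M beats it against every remaining column (L: 20>15, C: 8>7, R: 11>7).
For Player 1, M strictly dominates B on the remaining columns (L: 20>6, C: 8>4, R: 11>10); eliminate B.
Player 2's strategy L is strictly dominated by C (M: 14>7) and is removed.
Player 2's strategy R is strictly dominated by C (M: 14>10) and is removed.
Among the remaining strategies, none is strictly dominated by another pure strategy of the same player, so the elimination stops.
Surviving strategies — Player 1: {M}; Player 2: {C}.

M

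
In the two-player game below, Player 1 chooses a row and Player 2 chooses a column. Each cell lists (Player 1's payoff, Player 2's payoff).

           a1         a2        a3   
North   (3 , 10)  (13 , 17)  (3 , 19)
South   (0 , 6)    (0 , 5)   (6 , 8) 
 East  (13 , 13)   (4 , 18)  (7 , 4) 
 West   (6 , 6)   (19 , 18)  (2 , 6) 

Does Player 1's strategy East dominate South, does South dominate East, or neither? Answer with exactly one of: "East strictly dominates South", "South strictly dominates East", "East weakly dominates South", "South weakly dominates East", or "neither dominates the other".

Compare East to South across every action of Player 2: a1: 13>0, a2: 4>0, a3: 7>6.
Every comparison favours East, so East strictly dominates South.

East strictly dominates South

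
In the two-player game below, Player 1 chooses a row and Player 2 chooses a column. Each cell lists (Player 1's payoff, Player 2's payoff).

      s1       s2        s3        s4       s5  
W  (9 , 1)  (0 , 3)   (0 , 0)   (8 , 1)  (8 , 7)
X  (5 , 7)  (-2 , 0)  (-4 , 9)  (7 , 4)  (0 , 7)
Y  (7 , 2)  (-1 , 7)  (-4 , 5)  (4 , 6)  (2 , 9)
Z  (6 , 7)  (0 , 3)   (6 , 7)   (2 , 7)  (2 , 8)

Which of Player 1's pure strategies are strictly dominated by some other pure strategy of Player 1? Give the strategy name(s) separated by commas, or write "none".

X, Y

W is not dominated — it holds its own against X at s1 (9>5); Y at s1 (9>7); Z at s1 (9>6).
W strictly dominates X — s1: 9>5, s2: 0>-2, s3: 0>-4, s4: 8>7, s5: 8>0.
W strictly dominates Y — s1: 9>7, s2: 0>-1, s3: 0>-4, s4: 8>4, s5: 8>2.
Z is not dominated — it holds its own against W at s2 (0=0); X at s1 (6>5); Y at s2 (0>-1).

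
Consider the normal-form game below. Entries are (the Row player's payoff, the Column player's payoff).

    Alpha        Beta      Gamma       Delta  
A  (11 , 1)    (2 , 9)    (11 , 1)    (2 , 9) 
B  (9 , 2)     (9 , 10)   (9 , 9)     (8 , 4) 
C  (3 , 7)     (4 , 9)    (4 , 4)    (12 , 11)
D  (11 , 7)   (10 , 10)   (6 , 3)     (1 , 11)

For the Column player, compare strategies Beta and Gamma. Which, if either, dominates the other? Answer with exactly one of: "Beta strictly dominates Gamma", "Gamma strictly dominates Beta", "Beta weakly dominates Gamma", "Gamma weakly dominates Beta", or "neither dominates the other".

Beta strictly dominates Gamma

Beta's payoffs vs Gamma's, by the Row player's action — A: 9>1, B: 10>9, C: 9>4, D: 10>3.
Beta gives a strictly higher payoff against each choice by the Row player, so Beta strictly dominates Gamma.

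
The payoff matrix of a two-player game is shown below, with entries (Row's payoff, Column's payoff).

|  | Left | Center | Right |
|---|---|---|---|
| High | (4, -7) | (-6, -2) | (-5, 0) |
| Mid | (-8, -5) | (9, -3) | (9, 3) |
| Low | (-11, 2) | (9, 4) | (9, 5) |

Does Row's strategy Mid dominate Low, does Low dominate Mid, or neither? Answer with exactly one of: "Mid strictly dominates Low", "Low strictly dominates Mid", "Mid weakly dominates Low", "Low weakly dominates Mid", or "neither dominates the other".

Mid weakly dominates Low

Mid's payoffs vs Low's, by Column's action — Left: -8>-11, Center: 9=9, Right: 9=9.
Mid is at least as good everywhere and strictly better somewhere (tied only at Center, Right), so Mid weakly but not strictly dominates Low.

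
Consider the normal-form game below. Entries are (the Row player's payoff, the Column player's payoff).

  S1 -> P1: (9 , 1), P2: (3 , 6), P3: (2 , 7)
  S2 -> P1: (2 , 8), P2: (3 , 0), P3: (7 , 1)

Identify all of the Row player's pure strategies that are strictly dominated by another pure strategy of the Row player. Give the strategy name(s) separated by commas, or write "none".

none

S1 is not dominated — it holds its own against S2 at P1 (9>2).
S2 is not dominated — it holds its own against S1 at P2 (3=3).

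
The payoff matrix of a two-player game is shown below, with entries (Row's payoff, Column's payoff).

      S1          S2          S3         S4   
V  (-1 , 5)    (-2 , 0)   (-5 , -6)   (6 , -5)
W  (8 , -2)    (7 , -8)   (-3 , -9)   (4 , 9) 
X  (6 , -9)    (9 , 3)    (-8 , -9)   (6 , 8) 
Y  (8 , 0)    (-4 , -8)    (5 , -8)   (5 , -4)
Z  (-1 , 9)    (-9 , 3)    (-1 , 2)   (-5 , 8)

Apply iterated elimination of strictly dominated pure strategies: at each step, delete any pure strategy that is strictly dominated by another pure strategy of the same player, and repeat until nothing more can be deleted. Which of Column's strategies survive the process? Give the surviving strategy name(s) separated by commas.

S1, S2, S4

Row's strategy Z is strictly dominated by Y (S1: 8>-1, S2: -4>-9, S3: 5>-1, S4: 5>-5) and is removed.
Column's strategy S3 is strictly dominated by S4 (V: -5>-6, W: 9>-9, X: 8>-9, Y: -4>-8) and is removed.
Among the remaining strategies, none is strictly dominated by another pure strategy of the same player, so the elimination stops.
Surviving strategies — Row: {V, W, X, Y}; Column: {S1, S2, S4}.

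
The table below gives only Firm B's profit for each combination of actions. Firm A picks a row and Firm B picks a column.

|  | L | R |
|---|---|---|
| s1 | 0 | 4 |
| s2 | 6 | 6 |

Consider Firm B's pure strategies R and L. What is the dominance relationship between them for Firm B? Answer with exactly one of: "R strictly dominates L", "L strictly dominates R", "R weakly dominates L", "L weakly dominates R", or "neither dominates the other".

Compare R to L across each choice by Firm A: s1: 4>0, s2: 6=6.
R is at least as good everywhere and strictly better somewhere (tied only at s2), so R weakly but not strictly dominates L.

R weakly dominates L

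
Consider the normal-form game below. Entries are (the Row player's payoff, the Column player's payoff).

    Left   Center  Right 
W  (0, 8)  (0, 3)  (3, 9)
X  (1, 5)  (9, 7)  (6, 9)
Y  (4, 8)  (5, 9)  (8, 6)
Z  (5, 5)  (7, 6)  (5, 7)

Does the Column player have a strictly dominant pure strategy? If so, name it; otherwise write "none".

none

Left fails to dominate Center at X (5<7).
Center fails to dominate Left at W (3<8).
Right fails to dominate Left at Y (6<8).
No single strategy dominates all the others.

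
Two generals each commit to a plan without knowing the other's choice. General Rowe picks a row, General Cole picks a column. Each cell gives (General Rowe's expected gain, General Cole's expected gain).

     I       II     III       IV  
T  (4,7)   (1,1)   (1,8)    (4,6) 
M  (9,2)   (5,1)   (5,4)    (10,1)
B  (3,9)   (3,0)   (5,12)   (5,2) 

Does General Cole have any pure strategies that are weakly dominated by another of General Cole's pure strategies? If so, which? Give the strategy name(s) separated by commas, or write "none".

I, II, IV

I is weakly dominated by III (T: 8>7, M: 4>2, B: 12>9).
I weakly dominates II — T: 7>1, M: 2>1, B: 9>0.
Nothing dominates III: I at T (8>7); II at T (8>1); IV at T (8>6).
I weakly dominates IV — T: 7>6, M: 2>1, B: 9>2.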